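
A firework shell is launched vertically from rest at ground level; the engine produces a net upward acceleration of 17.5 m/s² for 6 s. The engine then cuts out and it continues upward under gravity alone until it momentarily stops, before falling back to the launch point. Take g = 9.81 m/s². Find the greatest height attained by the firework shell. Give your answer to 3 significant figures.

877 m

Phase 1 (powered ascent): v₀ = 0 m/s, a = 17.5 m/s².
v = v₀ + at = 0 + (17.5)(6) = 105 m/s
Δx = v₀t + ½at² = 0·6 + 0.5·17.5·6² = 315 m

Phase 2 (coasting upward): v₀ = 105 m/s, a = -9.81 m/s².
v = v₀ + at → t = (0 − 105) / -9.81 = 10.7 s
v² = v₀² + 2aΔx → Δx = (0² − 105²)/(2·-9.81) = 562 m
Maximum height = 315 + 562 = 877 m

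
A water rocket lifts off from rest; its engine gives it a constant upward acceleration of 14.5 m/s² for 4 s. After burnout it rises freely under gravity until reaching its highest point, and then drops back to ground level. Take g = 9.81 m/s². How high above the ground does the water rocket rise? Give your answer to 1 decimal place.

287.5 m

Phase 1 (powered ascent): v₀ = 0 m/s, a = 14.5 m/s².
v = v₀ + at = 0 + (14.5)(4) = 58.0 m/s
Δx = v₀t + ½at² = 0·4 + 0.5·14.5·4² = 116 m

Phase 2 (coasting upward): v₀ = 58.0 m/s, a = -9.81 m/s².
v = v₀ + at → t = (0 − 58.0) / -9.81 = 5.91 s
v² = v₀² + 2aΔx → Δx = (0² − 58.0²)/(2·-9.81) = 171 m
Maximum height = 116 + 171 = 287 m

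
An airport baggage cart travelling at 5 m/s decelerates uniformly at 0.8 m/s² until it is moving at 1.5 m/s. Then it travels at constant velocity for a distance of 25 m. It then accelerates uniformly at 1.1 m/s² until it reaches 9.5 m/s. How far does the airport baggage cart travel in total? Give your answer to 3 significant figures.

Phase 1 (decelerating): v₀ = 5.00 m/s, a = -0.8 m/s².
v = v₀ + at → t = (1.5 − 5.00) / -0.8 = 4.38 s
v² = v₀² + 2aΔx → Δx = (1.5² − 5.00²)/(2·-0.8) = 14.2 m

Phase 2 (constant speed): v₀ = 1.50 m/s, a = 0 m/s².
Constant speed: t = d/v = 25/1.50 = 16.7 s

Phase 3 (accelerating): v₀ = 1.50 m/s, a = 1.1 m/s².
v = v₀ + at → t = (9.5 − 1.50) / 1.1 = 7.27 s
v² = v₀² + 2aΔx → Δx = (9.5² − 1.50²)/(2·1.1) = 40.0 m
Total distance = 14.2 + 25.0 + 40.0 = 79.2 m

79.2 m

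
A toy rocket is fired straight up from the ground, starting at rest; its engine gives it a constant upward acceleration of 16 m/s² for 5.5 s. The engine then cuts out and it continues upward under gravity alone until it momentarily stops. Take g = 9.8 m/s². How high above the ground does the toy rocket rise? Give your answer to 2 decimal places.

637.10 m

Phase 1 (powered ascent): v₀ = 0 m/s, a = 16 m/s².
v = v₀ + at = 0 + (16)(5.5) = 88.0 m/s
Δx = v₀t + ½at² = 0·5.5 + 0.5·16·5.5² = 242 m

Phase 2 (coasting upward): v₀ = 88.0 m/s, a = -9.8 m/s².
v = v₀ + at → t = (0 − 88.0) / -9.8 = 8.98 s
v² = v₀² + 2aΔx → Δx = (0² − 88.0²)/(2·-9.8) = 395 m
Maximum height = 242 + 395 = 637 m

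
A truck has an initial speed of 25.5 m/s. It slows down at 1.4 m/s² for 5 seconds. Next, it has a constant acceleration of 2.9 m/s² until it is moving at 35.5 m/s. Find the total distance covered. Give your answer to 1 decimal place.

Phase 1 (decelerating): v₀ = 25.5 m/s, a = -1.4 m/s².
v = v₀ + at = 25.5 + (-1.4)(5) = 18.5 m/s
Δx = v₀t + ½at² = 25.5·5 + 0.5·-1.4·5² = 110 m

Phase 2 (accelerating): v₀ = 18.5 m/s, a = 2.9 m/s².
v = v₀ + at → t = (35.5 − 18.5) / 2.9 = 5.86 s
v² = v₀² + 2aΔx → Δx = (35.5² − 18.5²)/(2·2.9) = 158 m
Total distance = 110 + 158 = 268 m

268.3 m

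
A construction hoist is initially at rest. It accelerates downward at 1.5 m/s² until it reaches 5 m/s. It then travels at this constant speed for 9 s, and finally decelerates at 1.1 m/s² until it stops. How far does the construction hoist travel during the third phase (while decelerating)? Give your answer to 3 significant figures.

Phase 1 (accelerating): v₀ = 0 m/s, a = 1.5 m/s².
v = v₀ + at → t = (5 − 0) / 1.5 = 3.33 s
v² = v₀² + 2aΔx → Δx = (5² − 0²)/(2·1.5) = 8.33 m

Phase 2 (constant speed): v₀ = 5.00 m/s, a = 0 m/s².
v = v₀ + at = 5.00 + (0)(9) = 5.00 m/s
Δx = v₀t + ½at² = 5.00·9 + 0.5·0·9² = 45.0 m

Phase 3 (decelerating): v₀ = 5.00 m/s, a = -1.1 m/s².
v = v₀ + at → t = (0 − 5.00) / -1.1 = 4.55 s
v² = v₀² + 2aΔx → Δx = (0² − 5.00²)/(2·-1.1) = 11.4 m
Distance in phase 3 = 11.4 m

11.4 m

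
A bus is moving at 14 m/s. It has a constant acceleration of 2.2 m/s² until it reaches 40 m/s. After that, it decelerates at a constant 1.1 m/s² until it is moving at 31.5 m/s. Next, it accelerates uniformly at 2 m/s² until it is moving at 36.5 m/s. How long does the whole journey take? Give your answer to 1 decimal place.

22.0 s

Phase 1 (accelerating): v₀ = 14.0 m/s, a = 2.2 m/s².
v = v₀ + at → t = (40 − 14.0) / 2.2 = 11.8 s
v² = v₀² + 2aΔx → Δx = (40² − 14.0²)/(2·2.2) = 319 m

Phase 2 (decelerating): v₀ = 40.0 m/s, a = -1.1 m/s².
v = v₀ + at → t = (31.5 − 40.0) / -1.1 = 7.73 s
v² = v₀² + 2aΔx → Δx = (31.5² − 40.0²)/(2·-1.1) = 276 m

Phase 3 (accelerating): v₀ = 31.5 m/s, a = 2 m/s².
v = v₀ + at → t = (36.5 − 31.5) / 2 = 2.50 s
v² = v₀² + 2aΔx → Δx = (36.5² − 31.5²)/(2·2) = 85.0 m
Total time = 11.8 + 7.73 + 2.50 = 22.0 s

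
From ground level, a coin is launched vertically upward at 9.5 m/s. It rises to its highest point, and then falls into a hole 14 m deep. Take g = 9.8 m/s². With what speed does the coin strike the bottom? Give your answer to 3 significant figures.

Phase 1 (rising): v₀ = 9.50 m/s, a = -9.8 m/s².
v = v₀ + at → t = (0 − 9.50) / -9.8 = 0.969 s
v² = v₀² + 2aΔx → Δx = (0² − 9.50²)/(2·-9.8) = 4.60 m

Phase 2 (falling): v₀ = 0 m/s, a = -9.8 m/s².
Falls 18.6 m from rest: t = √(2·18.6/9.8) = 1.95 s; v = g·t = 19.1 m/s.
Final speed = 19.1 m/s

19.1 m/s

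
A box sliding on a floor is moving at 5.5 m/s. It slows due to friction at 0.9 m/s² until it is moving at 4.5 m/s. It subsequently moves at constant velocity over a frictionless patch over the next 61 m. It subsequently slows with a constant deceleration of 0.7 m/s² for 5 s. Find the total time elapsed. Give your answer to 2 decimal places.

Phase 1 (decelerating): v₀ = 5.50 m/s, a = -0.9 m/s².
v = v₀ + at → t = (4.5 − 5.50) / -0.9 = 1.11 s
v² = v₀² + 2aΔx → Δx = (4.5² − 5.50²)/(2·-0.9) = 5.56 m

Phase 2 (constant speed): v₀ = 4.50 m/s, a = 0 m/s².
Constant speed: t = d/v = 61/4.50 = 13.6 s

Phase 3 (decelerating): v₀ = 4.50 m/s, a = -0.7 m/s².
v = v₀ + at = 4.50 + (-0.7)(5) = 1.00 m/s
Δx = v₀t + ½at² = 4.50·5 + 0.5·-0.7·5² = 13.8 m
Total time = 1.11 + 13.6 + 5.00 = 19.7 s

19.67 s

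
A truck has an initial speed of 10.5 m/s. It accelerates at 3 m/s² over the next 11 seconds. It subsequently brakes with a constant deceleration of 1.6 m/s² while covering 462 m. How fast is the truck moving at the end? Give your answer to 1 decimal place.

20.3 m/s

Phase 1 (accelerating): v₀ = 10.5 m/s, a = 3 m/s².
v = v₀ + at = 10.5 + (3)(11) = 43.5 m/s
Δx = v₀t + ½at² = 10.5·11 + 0.5·3·11² = 297 m

Phase 2 (decelerating): v₀ = 43.5 m/s, a = -1.6 m/s².
v² = v₀² + 2aΔx = 43.5² + 2·-1.6·462 = 414 → v = 20.3 m/s
t = (v − v₀)/a = (20.3 − 43.5)/-1.6 = 14.5 s
Final speed = 20.3 m/s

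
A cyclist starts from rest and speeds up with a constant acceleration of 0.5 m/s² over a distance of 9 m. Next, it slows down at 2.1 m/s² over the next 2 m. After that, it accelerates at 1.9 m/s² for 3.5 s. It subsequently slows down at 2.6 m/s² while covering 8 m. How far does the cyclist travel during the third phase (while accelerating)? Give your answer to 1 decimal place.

14.3 m

Phase 1 (accelerating): v₀ = 0 m/s, a = 0.5 m/s².
v² = v₀² + 2aΔx = 0² + 2·0.5·9 = 9.00 → v = 3.00 m/s
t = (v − v₀)/a = (3.00 − 0)/0.5 = 6.00 s

Phase 2 (decelerating): v₀ = 3.00 m/s, a = -2.1 m/s².
v² = v₀² + 2aΔx = 3.00² + 2·-2.1·2 = 0.600 → v = 0.775 m/s
t = (v − v₀)/a = (0.775 − 3.00)/-2.1 = 1.06 s

Phase 3 (accelerating): v₀ = 0.775 m/s, a = 1.9 m/s².
v = v₀ + at = 0.775 + (1.9)(3.5) = 7.42 m/s
Δx = v₀t + ½at² = 0.775·3.5 + 0.5·1.9·3.5² = 14.3 m
Distance in phase 3 = 14.3 m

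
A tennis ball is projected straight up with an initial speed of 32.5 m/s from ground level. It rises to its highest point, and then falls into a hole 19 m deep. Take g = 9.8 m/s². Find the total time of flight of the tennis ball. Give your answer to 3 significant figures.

Phase 1 (rising): v₀ = 32.5 m/s, a = -9.8 m/s².
v = v₀ + at → t = (0 − 32.5) / -9.8 = 3.32 s
v² = v₀² + 2aΔx → Δx = (0² − 32.5²)/(2·-9.8) = 53.9 m

Phase 2 (falling): v₀ = 0 m/s, a = -9.8 m/s².
Falls 72.9 m from rest: t = √(2·72.9/9.8) = 3.86 s; v = g·t = 37.8 m/s.
Total time = 3.32 + 3.86 = 7.17 s

7.17 s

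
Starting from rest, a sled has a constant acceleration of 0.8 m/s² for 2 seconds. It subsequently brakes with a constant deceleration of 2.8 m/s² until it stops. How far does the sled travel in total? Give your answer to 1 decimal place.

2.1 m

Phase 1 (accelerating): v₀ = 0 m/s, a = 0.8 m/s².
v = v₀ + at = 0 + (0.8)(2) = 1.60 m/s
Δx = v₀t + ½at² = 0·2 + 0.5·0.8·2² = 1.60 m

Phase 2 (decelerating): v₀ = 1.60 m/s, a = -2.8 m/s².
v = v₀ + at → t = (0 − 1.60) / -2.8 = 0.571 s
v² = v₀² + 2aΔx → Δx = (0² − 1.60²)/(2·-2.8) = 0.457 m
Total distance = 1.60 + 0.457 = 2.06 m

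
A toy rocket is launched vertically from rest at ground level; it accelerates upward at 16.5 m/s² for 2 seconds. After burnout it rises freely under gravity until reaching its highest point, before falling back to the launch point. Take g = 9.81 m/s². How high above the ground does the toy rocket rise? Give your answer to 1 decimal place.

88.5 m

Phase 1 (powered ascent): v₀ = 0 m/s, a = 16.5 m/s².
v = v₀ + at = 0 + (16.5)(2) = 33.0 m/s
Δx = v₀t + ½at² = 0·2 + 0.5·16.5·2² = 33.0 m

Phase 2 (coasting upward): v₀ = 33.0 m/s, a = -9.81 m/s².
v = v₀ + at → t = (0 − 33.0) / -9.81 = 3.36 s
v² = v₀² + 2aΔx → Δx = (0² − 33.0²)/(2·-9.81) = 55.5 m
Maximum height = 33.0 + 55.5 = 88.5 m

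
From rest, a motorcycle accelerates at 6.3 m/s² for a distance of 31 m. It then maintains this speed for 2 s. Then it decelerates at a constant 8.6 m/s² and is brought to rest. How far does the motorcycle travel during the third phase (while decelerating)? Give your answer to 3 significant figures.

Phase 1 (accelerating): v₀ = 0 m/s, a = 6.3 m/s².
v² = v₀² + 2aΔx = 0² + 2·6.3·31 = 391 → v = 19.8 m/s
t = (v − v₀)/a = (19.8 − 0)/6.3 = 3.14 s

Phase 2 (constant speed): v₀ = 19.8 m/s, a = 0 m/s².
v = v₀ + at = 19.8 + (0)(2) = 19.8 m/s
Δx = v₀t + ½at² = 19.8·2 + 0.5·0·2² = 39.5 m

Phase 3 (decelerating): v₀ = 19.8 m/s, a = -8.6 m/s².
v = v₀ + at → t = (0 − 19.8) / -8.6 = 2.30 s
v² = v₀² + 2aΔx → Δx = (0² − 19.8²)/(2·-8.6) = 22.7 m
Distance in phase 3 = 22.7 m

22.7 m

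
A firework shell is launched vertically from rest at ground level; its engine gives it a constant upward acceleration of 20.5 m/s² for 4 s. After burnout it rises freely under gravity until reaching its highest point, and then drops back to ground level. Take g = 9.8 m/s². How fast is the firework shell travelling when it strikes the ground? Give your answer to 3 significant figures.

Phase 1 (powered ascent): v₀ = 0 m/s, a = 20.5 m/s².
v = v₀ + at = 0 + (20.5)(4) = 82.0 m/s
Δx = v₀t + ½at² = 0·4 + 0.5·20.5·4² = 164 m

Phase 2 (coasting upward): v₀ = 82.0 m/s, a = -9.8 m/s².
v = v₀ + at → t = (0 − 82.0) / -9.8 = 8.37 s
v² = v₀² + 2aΔx → Δx = (0² − 82.0²)/(2·-9.8) = 343 m

Phase 3 (free fall): v₀ = 0 m/s, a = -9.8 m/s².
Falls 507 m from rest: t = √(2·507/9.8) = 10.2 s; v = g·t = 99.7 m/s.
Impact speed = 99.7 m/s

99.7 m/s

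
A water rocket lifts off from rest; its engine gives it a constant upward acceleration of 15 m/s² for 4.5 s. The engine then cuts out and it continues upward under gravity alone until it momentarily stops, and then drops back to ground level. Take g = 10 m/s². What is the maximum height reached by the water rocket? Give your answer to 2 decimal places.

Phase 1 (powered ascent): v₀ = 0 m/s, a = 15 m/s².
v = v₀ + at = 0 + (15)(4.5) = 67.5 m/s
Δx = v₀t + ½at² = 0·4.5 + 0.5·15·4.5² = 152 m

Phase 2 (coasting upward): v₀ = 67.5 m/s, a = -10 m/s².
v = v₀ + at → t = (0 − 67.5) / -10 = 6.75 s
v² = v₀² + 2aΔx → Δx = (0² − 67.5²)/(2·-10) = 228 m
Maximum height = 152 + 228 = 380 m

379.69 m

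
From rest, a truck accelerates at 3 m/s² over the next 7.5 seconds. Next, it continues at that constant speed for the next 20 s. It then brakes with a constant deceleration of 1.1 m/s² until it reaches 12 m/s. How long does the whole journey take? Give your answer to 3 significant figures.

Phase 1 (accelerating): v₀ = 0 m/s, a = 3 m/s².
v = v₀ + at = 0 + (3)(7.5) = 22.5 m/s
Δx = v₀t + ½at² = 0·7.5 + 0.5·3·7.5² = 84.4 m

Phase 2 (constant speed): v₀ = 22.5 m/s, a = 0 m/s².
v = v₀ + at = 22.5 + (0)(20) = 22.5 m/s
Δx = v₀t + ½at² = 22.5·20 + 0.5·0·20² = 450 m

Phase 3 (decelerating): v₀ = 22.5 m/s, a = -1.1 m/s².
v = v₀ + at → t = (12 − 22.5) / -1.1 = 9.55 s
v² = v₀² + 2aΔx → Δx = (12² − 22.5²)/(2·-1.1) = 165 m
Total time = 7.50 + 20.0 + 9.55 = 37.0 s

37.0 s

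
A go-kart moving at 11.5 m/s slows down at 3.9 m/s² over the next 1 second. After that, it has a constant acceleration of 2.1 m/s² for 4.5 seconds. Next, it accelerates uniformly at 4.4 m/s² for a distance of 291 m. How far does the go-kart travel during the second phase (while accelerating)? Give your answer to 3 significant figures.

55.5 m

Phase 1 (decelerating): v₀ = 11.5 m/s, a = -3.9 m/s².
v = v₀ + at = 11.5 + (-3.9)(1) = 7.60 m/s
Δx = v₀t + ½at² = 11.5·1 + 0.5·-3.9·1² = 9.55 m

Phase 2 (accelerating): v₀ = 7.60 m/s, a = 2.1 m/s².
v = v₀ + at = 7.60 + (2.1)(4.5) = 17.1 m/s
Δx = v₀t + ½at² = 7.60·4.5 + 0.5·2.1·4.5² = 55.5 m
Distance in phase 2 = 55.5 m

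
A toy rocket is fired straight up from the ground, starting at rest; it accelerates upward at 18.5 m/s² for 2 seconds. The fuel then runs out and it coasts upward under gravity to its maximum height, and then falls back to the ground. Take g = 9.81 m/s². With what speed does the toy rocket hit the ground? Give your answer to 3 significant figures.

Phase 1 (powered ascent): v₀ = 0 m/s, a = 18.5 m/s².
v = v₀ + at = 0 + (18.5)(2) = 37.0 m/s
Δx = v₀t + ½at² = 0·2 + 0.5·18.5·2² = 37.0 m

Phase 2 (coasting upward): v₀ = 37.0 m/s, a = -9.81 m/s².
v = v₀ + at → t = (0 − 37.0) / -9.81 = 3.77 s
v² = v₀² + 2aΔx → Δx = (0² − 37.0²)/(2·-9.81) = 69.8 m

Phase 3 (free fall): v₀ = 0 m/s, a = -9.81 m/s².
Falls 107 m from rest: t = √(2·107/9.81) = 4.67 s; v = g·t = 45.8 m/s.
Impact speed = 45.8 m/s

45.8 m/s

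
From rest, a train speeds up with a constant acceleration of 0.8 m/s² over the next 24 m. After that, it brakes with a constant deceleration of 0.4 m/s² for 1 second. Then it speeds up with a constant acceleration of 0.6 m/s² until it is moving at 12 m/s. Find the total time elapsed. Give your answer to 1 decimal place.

19.1 s

Phase 1 (accelerating): v₀ = 0 m/s, a = 0.8 m/s².
v² = v₀² + 2aΔx = 0² + 2·0.8·24 = 38.4 → v = 6.20 m/s
t = (v − v₀)/a = (6.20 − 0)/0.8 = 7.75 s

Phase 2 (decelerating): v₀ = 6.20 m/s, a = -0.4 m/s².
v = v₀ + at = 6.20 + (-0.4)(1) = 5.80 m/s
Δx = v₀t + ½at² = 6.20·1 + 0.5·-0.4·1² = 6.00 m

Phase 3 (accelerating): v₀ = 5.80 m/s, a = 0.6 m/s².
v = v₀ + at → t = (12 − 5.80) / 0.6 = 10.3 s
v² = v₀² + 2aΔx → Δx = (12² − 5.80²)/(2·0.6) = 92.0 m
Total time = 7.75 + 1.00 + 10.3 = 19.1 s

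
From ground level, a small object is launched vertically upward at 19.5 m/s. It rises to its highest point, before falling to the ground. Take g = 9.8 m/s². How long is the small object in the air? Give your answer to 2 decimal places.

3.98 s

Phase 1 (rising): v₀ = 19.5 m/s, a = -9.8 m/s².
v = v₀ + at → t = (0 − 19.5) / -9.8 = 1.99 s
v² = v₀² + 2aΔx → Δx = (0² − 19.5²)/(2·-9.8) = 19.4 m

Phase 2 (falling): v₀ = 0 m/s, a = -9.8 m/s².
Falls 19.4 m from rest: t = √(2·19.4/9.8) = 1.99 s; v = g·t = 19.5 m/s.
Total time = 1.99 + 1.99 = 3.98 s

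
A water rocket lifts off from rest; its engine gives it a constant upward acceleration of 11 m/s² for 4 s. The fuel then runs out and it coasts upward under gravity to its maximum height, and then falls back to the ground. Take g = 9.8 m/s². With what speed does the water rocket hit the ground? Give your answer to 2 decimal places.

60.50 m/s

Phase 1 (powered ascent): v₀ = 0 m/s, a = 11 m/s².
v = v₀ + at = 0 + (11)(4) = 44.0 m/s
Δx = v₀t + ½at² = 0·4 + 0.5·11·4² = 88.0 m

Phase 2 (coasting upward): v₀ = 44.0 m/s, a = -9.8 m/s².
v = v₀ + at → t = (0 − 44.0) / -9.8 = 4.49 s
v² = v₀² + 2aΔx → Δx = (0² − 44.0²)/(2·-9.8) = 98.8 m

Phase 3 (free fall): v₀ = 0 m/s, a = -9.8 m/s².
Falls 187 m from rest: t = √(2·187/9.8) = 6.17 s; v = g·t = 60.5 m/s.
Impact speed = 60.5 m/s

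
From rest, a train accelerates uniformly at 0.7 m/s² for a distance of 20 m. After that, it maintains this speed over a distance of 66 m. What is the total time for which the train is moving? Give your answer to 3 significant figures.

20.0 s

Phase 1 (accelerating): v₀ = 0 m/s, a = 0.7 m/s².
v² = v₀² + 2aΔx = 0² + 2·0.7·20 = 28.0 → v = 5.29 m/s
t = (v − v₀)/a = (5.29 − 0)/0.7 = 7.56 s

Phase 2 (constant speed): v₀ = 5.29 m/s, a = 0 m/s².
Constant speed: t = d/v = 66/5.29 = 12.5 s
Total time = 7.56 + 12.5 = 20.0 s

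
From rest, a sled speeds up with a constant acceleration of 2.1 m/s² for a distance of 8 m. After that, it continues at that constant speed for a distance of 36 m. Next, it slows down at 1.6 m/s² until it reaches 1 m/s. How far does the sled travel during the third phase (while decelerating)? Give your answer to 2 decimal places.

10.19 m

Phase 1 (accelerating): v₀ = 0 m/s, a = 2.1 m/s².
v² = v₀² + 2aΔx = 0² + 2·2.1·8 = 33.6 → v = 5.80 m/s
t = (v − v₀)/a = (5.80 − 0)/2.1 = 2.76 s

Phase 2 (constant speed): v₀ = 5.80 m/s, a = 0 m/s².
Constant speed: t = d/v = 36/5.80 = 6.21 s

Phase 3 (decelerating): v₀ = 5.80 m/s, a = -1.6 m/s².
v = v₀ + at → t = (1 − 5.80) / -1.6 = 3.00 s
v² = v₀² + 2aΔx → Δx = (1² − 5.80²)/(2·-1.6) = 10.2 m
Distance in phase 3 = 10.2 m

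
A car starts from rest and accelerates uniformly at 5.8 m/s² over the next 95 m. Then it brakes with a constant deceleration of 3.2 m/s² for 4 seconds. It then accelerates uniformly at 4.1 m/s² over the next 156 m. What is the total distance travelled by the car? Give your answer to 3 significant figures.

Phase 1 (accelerating): v₀ = 0 m/s, a = 5.8 m/s².
v² = v₀² + 2aΔx = 0² + 2·5.8·95 = 1100 → v = 33.2 m/s
t = (v − v₀)/a = (33.2 − 0)/5.8 = 5.72 s

Phase 2 (decelerating): v₀ = 33.2 m/s, a = -3.2 m/s².
v = v₀ + at = 33.2 + (-3.2)(4) = 20.4 m/s
Δx = v₀t + ½at² = 33.2·4 + 0.5·-3.2·4² = 107 m

Phase 3 (accelerating): v₀ = 20.4 m/s, a = 4.1 m/s².
v² = v₀² + 2aΔx = 20.4² + 2·4.1·156 = 1700 → v = 41.2 m/s
t = (v − v₀)/a = (41.2 − 20.4)/4.1 = 5.07 s
Total distance = 95.0 + 107 + 156 = 358 m

358 m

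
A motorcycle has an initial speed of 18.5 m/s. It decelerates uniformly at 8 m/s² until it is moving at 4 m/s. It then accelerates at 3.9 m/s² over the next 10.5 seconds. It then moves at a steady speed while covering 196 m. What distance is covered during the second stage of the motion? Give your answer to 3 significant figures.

Phase 1 (decelerating): v₀ = 18.5 m/s, a = -8 m/s².
v = v₀ + at → t = (4 − 18.5) / -8 = 1.81 s
v² = v₀² + 2aΔx → Δx = (4² − 18.5²)/(2·-8) = 20.4 m

Phase 2 (accelerating): v₀ = 4.00 m/s, a = 3.9 m/s².
v = v₀ + at = 4.00 + (3.9)(10.5) = 44.9 m/s
Δx = v₀t + ½at² = 4.00·10.5 + 0.5·3.9·10.5² = 257 m
Distance in phase 2 = 257 m

257 m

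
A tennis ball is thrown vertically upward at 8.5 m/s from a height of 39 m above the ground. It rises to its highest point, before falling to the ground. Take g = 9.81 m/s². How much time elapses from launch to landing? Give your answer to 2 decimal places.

Phase 1 (rising): v₀ = 8.50 m/s, a = -9.81 m/s².
v = v₀ + at → t = (0 − 8.50) / -9.81 = 0.866 s
v² = v₀² + 2aΔx → Δx = (0² − 8.50²)/(2·-9.81) = 3.68 m

Phase 2 (falling): v₀ = 0 m/s, a = -9.81 m/s².
Falls 42.7 m from rest: t = √(2·42.7/9.81) = 2.95 s; v = g·t = 28.9 m/s.
Total time = 0.866 + 2.95 = 3.82 s

3.82 s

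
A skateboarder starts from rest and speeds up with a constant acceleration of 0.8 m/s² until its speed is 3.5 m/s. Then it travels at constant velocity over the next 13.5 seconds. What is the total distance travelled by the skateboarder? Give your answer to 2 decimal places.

Phase 1 (accelerating): v₀ = 0 m/s, a = 0.8 m/s².
v = v₀ + at → t = (3.5 − 0) / 0.8 = 4.38 s
v² = v₀² + 2aΔx → Δx = (3.5² − 0²)/(2·0.8) = 7.66 m

Phase 2 (constant speed): v₀ = 3.50 m/s, a = 0 m/s².
v = v₀ + at = 3.50 + (0)(13.5) = 3.50 m/s
Δx = v₀t + ½at² = 3.50·13.5 + 0.5·0·13.5² = 47.2 m
Total distance = 7.66 + 47.2 = 54.9 m

54.91 m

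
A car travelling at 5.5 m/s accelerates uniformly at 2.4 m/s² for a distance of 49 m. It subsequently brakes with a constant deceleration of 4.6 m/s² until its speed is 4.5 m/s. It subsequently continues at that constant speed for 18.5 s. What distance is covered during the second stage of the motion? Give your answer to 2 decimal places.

Phase 1 (accelerating): v₀ = 5.50 m/s, a = 2.4 m/s².
v² = v₀² + 2aΔx = 5.50² + 2·2.4·49 = 265 → v = 16.3 m/s
t = (v − v₀)/a = (16.3 − 5.50)/2.4 = 4.50 s

Phase 2 (decelerating): v₀ = 16.3 m/s, a = -4.6 m/s².
v = v₀ + at → t = (4.5 − 16.3) / -4.6 = 2.56 s
v² = v₀² + 2aΔx → Δx = (4.5² − 16.3²)/(2·-4.6) = 26.7 m
Distance in phase 2 = 26.7 m

26.65 m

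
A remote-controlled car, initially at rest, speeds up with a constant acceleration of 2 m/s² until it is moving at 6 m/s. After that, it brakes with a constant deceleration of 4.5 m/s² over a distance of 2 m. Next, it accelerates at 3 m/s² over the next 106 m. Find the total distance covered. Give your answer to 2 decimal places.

Phase 1 (accelerating): v₀ = 0 m/s, a = 2 m/s².
v = v₀ + at → t = (6 − 0) / 2 = 3.00 s
v² = v₀² + 2aΔx → Δx = (6² − 0²)/(2·2) = 9.00 m

Phase 2 (decelerating): v₀ = 6.00 m/s, a = -4.5 m/s².
v² = v₀² + 2aΔx = 6.00² + 2·-4.5·2 = 18.0 → v = 4.24 m/s
t = (v − v₀)/a = (4.24 − 6.00)/-4.5 = 0.391 s

Phase 3 (accelerating): v₀ = 4.24 m/s, a = 3 m/s².
v² = v₀² + 2aΔx = 4.24² + 2·3·106 = 654 → v = 25.6 m/s
t = (v − v₀)/a = (25.6 − 4.24)/3 = 7.11 s
Total distance = 9.00 + 2.00 + 106 = 117 m

117.00 m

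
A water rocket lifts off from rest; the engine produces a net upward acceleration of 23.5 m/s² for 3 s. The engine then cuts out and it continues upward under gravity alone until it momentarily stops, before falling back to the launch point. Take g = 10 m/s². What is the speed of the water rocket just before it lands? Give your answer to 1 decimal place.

Phase 1 (powered ascent): v₀ = 0 m/s, a = 23.5 m/s².
v = v₀ + at = 0 + (23.5)(3) = 70.5 m/s
Δx = v₀t + ½at² = 0·3 + 0.5·23.5·3² = 106 m

Phase 2 (coasting upward): v₀ = 70.5 m/s, a = -10 m/s².
v = v₀ + at → t = (0 − 70.5) / -10 = 7.05 s
v² = v₀² + 2aΔx → Δx = (0² − 70.5²)/(2·-10) = 249 m

Phase 3 (free fall): v₀ = 0 m/s, a = -10 m/s².
Falls 354 m from rest: t = √(2·354/10) = 8.42 s; v = g·t = 84.2 m/s.
Impact speed = 84.2 m/s

84.2 m/s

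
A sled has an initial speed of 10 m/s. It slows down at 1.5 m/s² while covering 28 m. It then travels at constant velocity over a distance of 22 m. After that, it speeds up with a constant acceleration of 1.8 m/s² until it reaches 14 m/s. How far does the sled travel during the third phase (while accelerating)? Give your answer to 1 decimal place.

50.0 m

Phase 1 (decelerating): v₀ = 10.0 m/s, a = -1.5 m/s².
v² = v₀² + 2aΔx = 10.0² + 2·-1.5·28 = 16.0 → v = 4.00 m/s
t = (v − v₀)/a = (4.00 − 10.0)/-1.5 = 4.00 s

Phase 2 (constant speed): v₀ = 4.00 m/s, a = 0 m/s².
Constant speed: t = d/v = 22/4.00 = 5.50 s

Phase 3 (accelerating): v₀ = 4.00 m/s, a = 1.8 m/s².
v = v₀ + at → t = (14 − 4.00) / 1.8 = 5.56 s
v² = v₀² + 2aΔx → Δx = (14² − 4.00²)/(2·1.8) = 50.0 m
Distance in phase 3 = 50.0 m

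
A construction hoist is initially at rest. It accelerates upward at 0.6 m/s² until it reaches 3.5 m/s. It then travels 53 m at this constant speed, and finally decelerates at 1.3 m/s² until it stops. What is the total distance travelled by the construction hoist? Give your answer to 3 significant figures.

67.9 m

Phase 1 (accelerating): v₀ = 0 m/s, a = 0.6 m/s².
v = v₀ + at → t = (3.5 − 0) / 0.6 = 5.83 s
v² = v₀² + 2aΔx → Δx = (3.5² − 0²)/(2·0.6) = 10.2 m

Phase 2 (constant speed): v₀ = 3.50 m/s, a = 0 m/s².
Constant speed: t = d/v = 53/3.50 = 15.1 s

Phase 3 (decelerating): v₀ = 3.50 m/s, a = -1.3 m/s².
v = v₀ + at → t = (0 − 3.50) / -1.3 = 2.69 s
v² = v₀² + 2aΔx → Δx = (0² − 3.50²)/(2·-1.3) = 4.71 m
Total distance = 10.2 + 53.0 + 4.71 = 67.9 m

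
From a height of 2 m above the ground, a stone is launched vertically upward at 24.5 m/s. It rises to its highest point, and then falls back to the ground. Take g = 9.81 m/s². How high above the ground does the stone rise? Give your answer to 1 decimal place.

32.6 m

Phase 1 (rising): v₀ = 24.5 m/s, a = -9.81 m/s².
v = v₀ + at → t = (0 − 24.5) / -9.81 = 2.50 s
v² = v₀² + 2aΔx → Δx = (0² − 24.5²)/(2·-9.81) = 30.6 m
Maximum height = 2 + 30.6 = 32.6 m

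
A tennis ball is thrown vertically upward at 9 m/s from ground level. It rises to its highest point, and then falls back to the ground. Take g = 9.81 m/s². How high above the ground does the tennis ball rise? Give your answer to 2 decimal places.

Phase 1 (rising): v₀ = 9.00 m/s, a = -9.81 m/s².
v = v₀ + at → t = (0 − 9.00) / -9.81 = 0.917 s
v² = v₀² + 2aΔx → Δx = (0² − 9.00²)/(2·-9.81) = 4.13 m
Maximum height = 4.13 m

4.13 m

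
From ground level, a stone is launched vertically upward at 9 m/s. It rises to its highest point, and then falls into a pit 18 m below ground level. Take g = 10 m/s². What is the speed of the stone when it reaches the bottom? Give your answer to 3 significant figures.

Phase 1 (rising): v₀ = 9.00 m/s, a = -10 m/s².
v = v₀ + at → t = (0 − 9.00) / -10 = 0.900 s
v² = v₀² + 2aΔx → Δx = (0² − 9.00²)/(2·-10) = 4.05 m

Phase 2 (falling): v₀ = 0 m/s, a = -10 m/s².
Falls 22.1 m from rest: t = √(2·22.1/10) = 2.10 s; v = g·t = 21.0 m/s.
Final speed = 21.0 m/s

21.0 m/s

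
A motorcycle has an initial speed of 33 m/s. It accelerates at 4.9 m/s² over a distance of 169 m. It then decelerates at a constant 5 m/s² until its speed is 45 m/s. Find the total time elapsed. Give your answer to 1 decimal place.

Phase 1 (accelerating): v₀ = 33.0 m/s, a = 4.9 m/s².
v² = v₀² + 2aΔx = 33.0² + 2·4.9·169 = 2750 → v = 52.4 m/s
t = (v − v₀)/a = (52.4 − 33.0)/4.9 = 3.96 s

Phase 2 (decelerating): v₀ = 52.4 m/s, a = -5 m/s².
v = v₀ + at → t = (45 − 52.4) / -5 = 1.48 s
v² = v₀² + 2aΔx → Δx = (45² − 52.4²)/(2·-5) = 72.0 m
Total time = 3.96 + 1.48 = 5.44 s

5.4 s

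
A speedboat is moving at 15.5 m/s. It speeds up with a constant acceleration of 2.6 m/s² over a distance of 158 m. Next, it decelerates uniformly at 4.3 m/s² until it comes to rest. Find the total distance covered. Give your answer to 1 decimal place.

281.5 m

Phase 1 (accelerating): v₀ = 15.5 m/s, a = 2.6 m/s².
v² = v₀² + 2aΔx = 15.5² + 2·2.6·158 = 1060 → v = 32.6 m/s
t = (v − v₀)/a = (32.6 − 15.5)/2.6 = 6.57 s

Phase 2 (decelerating): v₀ = 32.6 m/s, a = -4.3 m/s².
v = v₀ + at → t = (0 − 32.6) / -4.3 = 7.58 s
v² = v₀² + 2aΔx → Δx = (0² − 32.6²)/(2·-4.3) = 123 m
Total distance = 158 + 123 = 281 m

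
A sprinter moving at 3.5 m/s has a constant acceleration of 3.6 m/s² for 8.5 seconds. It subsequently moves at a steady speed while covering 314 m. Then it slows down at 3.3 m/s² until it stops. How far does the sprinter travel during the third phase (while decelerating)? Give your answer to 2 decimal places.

176.18 m

Phase 1 (accelerating): v₀ = 3.50 m/s, a = 3.6 m/s².
v = v₀ + at = 3.50 + (3.6)(8.5) = 34.1 m/s
Δx = v₀t + ½at² = 3.50·8.5 + 0.5·3.6·8.5² = 160 m

Phase 2 (constant speed): v₀ = 34.1 m/s, a = 0 m/s².
Constant speed: t = d/v = 314/34.1 = 9.21 s

Phase 3 (decelerating): v₀ = 34.1 m/s, a = -3.3 m/s².
v = v₀ + at → t = (0 − 34.1) / -3.3 = 10.3 s
v² = v₀² + 2aΔx → Δx = (0² − 34.1²)/(2·-3.3) = 176 m
Distance in phase 3 = 176 m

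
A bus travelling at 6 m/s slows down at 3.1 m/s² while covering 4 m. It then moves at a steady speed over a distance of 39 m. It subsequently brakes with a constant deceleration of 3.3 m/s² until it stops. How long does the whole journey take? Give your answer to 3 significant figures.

13.5 s

Phase 1 (decelerating): v₀ = 6.00 m/s, a = -3.1 m/s².
v² = v₀² + 2aΔx = 6.00² + 2·-3.1·4 = 11.2 → v = 3.35 m/s
t = (v − v₀)/a = (3.35 − 6.00)/-3.1 = 0.856 s

Phase 2 (constant speed): v₀ = 3.35 m/s, a = 0 m/s².
Constant speed: t = d/v = 39/3.35 = 11.7 s

Phase 3 (decelerating): v₀ = 3.35 m/s, a = -3.3 m/s².
v = v₀ + at → t = (0 − 3.35) / -3.3 = 1.01 s
v² = v₀² + 2aΔx → Δx = (0² − 3.35²)/(2·-3.3) = 1.70 m
Total time = 0.856 + 11.7 + 1.01 = 13.5 s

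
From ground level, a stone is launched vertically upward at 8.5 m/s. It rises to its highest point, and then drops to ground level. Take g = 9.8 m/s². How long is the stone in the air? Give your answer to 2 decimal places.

Phase 1 (rising): v₀ = 8.50 m/s, a = -9.8 m/s².
v = v₀ + at → t = (0 − 8.50) / -9.8 = 0.867 s
v² = v₀² + 2aΔx → Δx = (0² − 8.50²)/(2·-9.8) = 3.69 m

Phase 2 (falling): v₀ = 0 m/s, a = -9.8 m/s².
Falls 3.69 m from rest: t = √(2·3.69/9.8) = 0.867 s; v = g·t = 8.50 m/s.
Total time = 0.867 + 0.867 = 1.73 s

1.73 s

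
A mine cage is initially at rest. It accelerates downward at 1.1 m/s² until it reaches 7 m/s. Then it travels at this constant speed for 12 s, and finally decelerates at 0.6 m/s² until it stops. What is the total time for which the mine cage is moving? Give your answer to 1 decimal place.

30.0 s

Phase 1 (accelerating): v₀ = 0 m/s, a = 1.1 m/s².
v = v₀ + at → t = (7 − 0) / 1.1 = 6.36 s
v² = v₀² + 2aΔx → Δx = (7² − 0²)/(2·1.1) = 22.3 m

Phase 2 (constant speed): v₀ = 7.00 m/s, a = 0 m/s².
v = v₀ + at = 7.00 + (0)(12) = 7.00 m/s
Δx = v₀t + ½at² = 7.00·12 + 0.5·0·12² = 84.0 m

Phase 3 (decelerating): v₀ = 7.00 m/s, a = -0.6 m/s².
v = v₀ + at → t = (0 − 7.00) / -0.6 = 11.7 s
v² = v₀² + 2aΔx → Δx = (0² − 7.00²)/(2·-0.6) = 40.8 m
Total time = 6.36 + 12.0 + 11.7 = 30.0 s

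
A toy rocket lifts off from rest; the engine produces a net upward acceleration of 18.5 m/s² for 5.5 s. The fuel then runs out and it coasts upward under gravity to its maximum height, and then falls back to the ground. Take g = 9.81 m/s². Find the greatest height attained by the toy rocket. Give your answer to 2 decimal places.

807.49 m

Phase 1 (powered ascent): v₀ = 0 m/s, a = 18.5 m/s².
v = v₀ + at = 0 + (18.5)(5.5) = 102 m/s
Δx = v₀t + ½at² = 0·5.5 + 0.5·18.5·5.5² = 280 m

Phase 2 (coasting upward): v₀ = 102 m/s, a = -9.81 m/s².
v = v₀ + at → t = (0 − 102) / -9.81 = 10.4 s
v² = v₀² + 2aΔx → Δx = (0² − 102²)/(2·-9.81) = 528 m
Maximum height = 280 + 528 = 807 m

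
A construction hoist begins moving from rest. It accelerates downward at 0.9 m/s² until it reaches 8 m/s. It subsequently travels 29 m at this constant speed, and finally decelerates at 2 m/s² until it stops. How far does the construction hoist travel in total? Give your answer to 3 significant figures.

Phase 1 (accelerating): v₀ = 0 m/s, a = 0.9 m/s².
v = v₀ + at → t = (8 − 0) / 0.9 = 8.89 s
v² = v₀² + 2aΔx → Δx = (8² − 0²)/(2·0.9) = 35.6 m

Phase 2 (constant speed): v₀ = 8.00 m/s, a = 0 m/s².
Constant speed: t = d/v = 29/8.00 = 3.62 s

Phase 3 (decelerating): v₀ = 8.00 m/s, a = -2 m/s².
v = v₀ + at → t = (0 − 8.00) / -2 = 4.00 s
v² = v₀² + 2aΔx → Δx = (0² − 8.00²)/(2·-2) = 16.0 m
Total distance = 35.6 + 29.0 + 16.0 = 80.6 m

80.6 m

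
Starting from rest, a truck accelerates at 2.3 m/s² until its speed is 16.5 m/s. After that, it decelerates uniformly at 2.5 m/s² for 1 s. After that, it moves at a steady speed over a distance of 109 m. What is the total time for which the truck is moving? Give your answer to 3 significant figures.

Phase 1 (accelerating): v₀ = 0 m/s, a = 2.3 m/s².
v = v₀ + at → t = (16.5 − 0) / 2.3 = 7.17 s
v² = v₀² + 2aΔx → Δx = (16.5² − 0²)/(2·2.3) = 59.2 m

Phase 2 (decelerating): v₀ = 16.5 m/s, a = -2.5 m/s².
v = v₀ + at = 16.5 + (-2.5)(1) = 14.0 m/s
Δx = v₀t + ½at² = 16.5·1 + 0.5·-2.5·1² = 15.2 m

Phase 3 (constant speed): v₀ = 14.0 m/s, a = 0 m/s².
Constant speed: t = d/v = 109/14.0 = 7.79 s
Total time = 7.17 + 1.00 + 7.79 = 16.0 s

16.0 s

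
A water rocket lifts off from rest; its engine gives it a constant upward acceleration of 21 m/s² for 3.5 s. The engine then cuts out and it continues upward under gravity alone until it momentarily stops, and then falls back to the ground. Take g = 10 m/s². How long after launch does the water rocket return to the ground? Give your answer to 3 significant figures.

Phase 1 (powered ascent): v₀ = 0 m/s, a = 21 m/s².
v = v₀ + at = 0 + (21)(3.5) = 73.5 m/s
Δx = v₀t + ½at² = 0·3.5 + 0.5·21·3.5² = 129 m

Phase 2 (coasting upward): v₀ = 73.5 m/s, a = -10 m/s².
v = v₀ + at → t = (0 − 73.5) / -10 = 7.35 s
v² = v₀² + 2aΔx → Δx = (0² − 73.5²)/(2·-10) = 270 m

Phase 3 (free fall): v₀ = 0 m/s, a = -10 m/s².
Falls 399 m from rest: t = √(2·399/10) = 8.93 s; v = g·t = 89.3 m/s.
Total time = 3.50 + 7.35 + 8.93 = 19.8 s

19.8 s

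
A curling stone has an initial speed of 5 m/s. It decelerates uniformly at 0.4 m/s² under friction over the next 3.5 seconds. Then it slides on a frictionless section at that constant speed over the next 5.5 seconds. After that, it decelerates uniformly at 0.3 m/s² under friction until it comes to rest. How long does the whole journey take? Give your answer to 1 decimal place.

21.0 s

Phase 1 (decelerating): v₀ = 5.00 m/s, a = -0.4 m/s².
v = v₀ + at = 5.00 + (-0.4)(3.5) = 3.60 m/s
Δx = v₀t + ½at² = 5.00·3.5 + 0.5·-0.4·3.5² = 15.1 m

Phase 2 (constant speed): v₀ = 3.60 m/s, a = 0 m/s².
v = v₀ + at = 3.60 + (0)(5.5) = 3.60 m/s
Δx = v₀t + ½at² = 3.60·5.5 + 0.5·0·5.5² = 19.8 m

Phase 3 (decelerating): v₀ = 3.60 m/s, a = -0.3 m/s².
v = v₀ + at → t = (0 − 3.60) / -0.3 = 12.0 s
v² = v₀² + 2aΔx → Δx = (0² − 3.60²)/(2·-0.3) = 21.6 m
Total time = 3.50 + 5.50 + 12.0 = 21.0 s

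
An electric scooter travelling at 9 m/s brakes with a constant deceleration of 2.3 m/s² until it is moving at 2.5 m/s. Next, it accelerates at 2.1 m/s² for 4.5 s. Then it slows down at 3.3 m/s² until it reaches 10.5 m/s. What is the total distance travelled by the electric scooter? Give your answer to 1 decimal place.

Phase 1 (decelerating): v₀ = 9.00 m/s, a = -2.3 m/s².
v = v₀ + at → t = (2.5 − 9.00) / -2.3 = 2.83 s
v² = v₀² + 2aΔx → Δx = (2.5² − 9.00²)/(2·-2.3) = 16.2 m

Phase 2 (accelerating): v₀ = 2.50 m/s, a = 2.1 m/s².
v = v₀ + at = 2.50 + (2.1)(4.5) = 12.0 m/s
Δx = v₀t + ½at² = 2.50·4.5 + 0.5·2.1·4.5² = 32.5 m

Phase 3 (decelerating): v₀ = 12.0 m/s, a = -3.3 m/s².
v = v₀ + at → t = (10.5 − 12.0) / -3.3 = 0.439 s
v² = v₀² + 2aΔx → Δx = (10.5² − 12.0²)/(2·-3.3) = 4.93 m
Total distance = 16.2 + 32.5 + 4.93 = 53.7 m

53.7 m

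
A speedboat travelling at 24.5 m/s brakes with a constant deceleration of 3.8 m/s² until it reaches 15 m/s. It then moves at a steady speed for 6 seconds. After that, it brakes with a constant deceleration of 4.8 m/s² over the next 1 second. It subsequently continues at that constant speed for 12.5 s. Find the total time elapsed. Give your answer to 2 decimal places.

22.00 s

Phase 1 (decelerating): v₀ = 24.5 m/s, a = -3.8 m/s².
v = v₀ + at → t = (15 − 24.5) / -3.8 = 2.50 s
v² = v₀² + 2aΔx → Δx = (15² − 24.5²)/(2·-3.8) = 49.4 m

Phase 2 (constant speed): v₀ = 15.0 m/s, a = 0 m/s².
v = v₀ + at = 15.0 + (0)(6) = 15.0 m/s
Δx = v₀t + ½at² = 15.0·6 + 0.5·0·6² = 90.0 m

Phase 3 (decelerating): v₀ = 15.0 m/s, a = -4.8 m/s².
v = v₀ + at = 15.0 + (-4.8)(1) = 10.2 m/s
Δx = v₀t + ½at² = 15.0·1 + 0.5·-4.8·1² = 12.6 m

Phase 4 (constant speed): v₀ = 10.2 m/s, a = 0 m/s².
v = v₀ + at = 10.2 + (0)(12.5) = 10.2 m/s
Δx = v₀t + ½at² = 10.2·12.5 + 0.5·0·12.5² = 127 m
Total time = 2.50 + 6.00 + 1.00 + 12.5 = 22.0 s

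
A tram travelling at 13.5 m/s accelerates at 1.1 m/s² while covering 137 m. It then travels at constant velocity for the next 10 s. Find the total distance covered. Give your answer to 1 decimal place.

356.9 m

Phase 1 (accelerating): v₀ = 13.5 m/s, a = 1.1 m/s².
v² = v₀² + 2aΔx = 13.5² + 2·1.1·137 = 484 → v = 22.0 m/s
t = (v − v₀)/a = (22.0 − 13.5)/1.1 = 7.72 s

Phase 2 (constant speed): v₀ = 22.0 m/s, a = 0 m/s².
v = v₀ + at = 22.0 + (0)(10) = 22.0 m/s
Δx = v₀t + ½at² = 22.0·10 + 0.5·0·10² = 220 m
Total distance = 137 + 220 = 357 m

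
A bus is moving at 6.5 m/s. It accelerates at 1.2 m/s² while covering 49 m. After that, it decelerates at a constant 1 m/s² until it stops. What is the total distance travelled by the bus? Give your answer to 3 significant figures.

129 m

Phase 1 (accelerating): v₀ = 6.50 m/s, a = 1.2 m/s².
v² = v₀² + 2aΔx = 6.50² + 2·1.2·49 = 160 → v = 12.6 m/s
t = (v − v₀)/a = (12.6 − 6.50)/1.2 = 5.12 s

Phase 2 (decelerating): v₀ = 12.6 m/s, a = -1 m/s².
v = v₀ + at → t = (0 − 12.6) / -1 = 12.6 s
v² = v₀² + 2aΔx → Δx = (0² − 12.6²)/(2·-1) = 79.9 m
Total distance = 49.0 + 79.9 = 129 m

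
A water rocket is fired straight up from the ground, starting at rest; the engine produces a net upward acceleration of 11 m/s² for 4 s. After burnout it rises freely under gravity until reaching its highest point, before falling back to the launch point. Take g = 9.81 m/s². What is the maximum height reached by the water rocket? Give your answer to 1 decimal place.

Phase 1 (powered ascent): v₀ = 0 m/s, a = 11 m/s².
v = v₀ + at = 0 + (11)(4) = 44.0 m/s
Δx = v₀t + ½at² = 0·4 + 0.5·11·4² = 88.0 m

Phase 2 (coasting upward): v₀ = 44.0 m/s, a = -9.81 m/s².
v = v₀ + at → t = (0 − 44.0) / -9.81 = 4.49 s
v² = v₀² + 2aΔx → Δx = (0² − 44.0²)/(2·-9.81) = 98.7 m
Maximum height = 88.0 + 98.7 = 187 m

186.7 m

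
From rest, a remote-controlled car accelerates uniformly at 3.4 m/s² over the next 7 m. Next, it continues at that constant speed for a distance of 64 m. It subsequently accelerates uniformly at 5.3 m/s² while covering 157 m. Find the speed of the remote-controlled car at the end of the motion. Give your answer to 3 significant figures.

Phase 1 (accelerating): v₀ = 0 m/s, a = 3.4 m/s².
v² = v₀² + 2aΔx = 0² + 2·3.4·7 = 47.6 → v = 6.90 m/s
t = (v − v₀)/a = (6.90 − 0)/3.4 = 2.03 s

Phase 2 (constant speed): v₀ = 6.90 m/s, a = 0 m/s².
Constant speed: t = d/v = 64/6.90 = 9.28 s

Phase 3 (accelerating): v₀ = 6.90 m/s, a = 5.3 m/s².
v² = v₀² + 2aΔx = 6.90² + 2·5.3·157 = 1710 → v = 41.4 m/s
t = (v − v₀)/a = (41.4 − 6.90)/5.3 = 6.50 s
Final speed = 41.4 m/s

41.4 m/s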